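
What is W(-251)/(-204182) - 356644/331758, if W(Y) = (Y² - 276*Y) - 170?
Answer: -58323919657/33869505978 ≈ -1.7220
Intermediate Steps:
W(Y) = -170 + Y² - 276*Y
W(-251)/(-204182) - 356644/331758 = (-170 + (-251)² - 276*(-251))/(-204182) - 356644/331758 = (-170 + 63001 + 69276)*(-1/204182) - 356644*1/331758 = 132107*(-1/204182) - 178322/165879 = -132107/204182 - 178322/165879 = -58323919657/33869505978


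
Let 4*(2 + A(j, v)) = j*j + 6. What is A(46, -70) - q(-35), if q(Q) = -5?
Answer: 1067/2 ≈ 533.50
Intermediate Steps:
A(j, v) = -½ + j²/4 (A(j, v) = -2 + (j*j + 6)/4 = -2 + (j² + 6)/4 = -2 + (6 + j²)/4 = -2 + (3/2 + j²/4) = -½ + j²/4)
A(46, -70) - q(-35) = (-½ + (¼)*46²) - 1*(-5) = (-½ + (¼)*2116) + 5 = (-½ + 529) + 5 = 1057/2 + 5 = 1067/2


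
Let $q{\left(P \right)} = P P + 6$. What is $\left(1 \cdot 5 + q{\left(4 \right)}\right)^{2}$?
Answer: $729$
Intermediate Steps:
$q{\left(P \right)} = 6 + P^{2}$ ($q{\left(P \right)} = P^{2} + 6 = 6 + P^{2}$)
$\left(1 \cdot 5 + q{\left(4 \right)}\right)^{2} = \left(1 \cdot 5 + \left(6 + 4^{2}\right)\right)^{2} = \left(5 + \left(6 + 16\right)\right)^{2} = \left(5 + 22\right)^{2} = 27^{2} = 729$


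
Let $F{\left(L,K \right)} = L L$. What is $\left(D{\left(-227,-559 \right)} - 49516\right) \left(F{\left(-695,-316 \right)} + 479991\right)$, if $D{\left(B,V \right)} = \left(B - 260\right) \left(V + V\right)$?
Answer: $476644769200$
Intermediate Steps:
$F{\left(L,K \right)} = L^{2}$
$D{\left(B,V \right)} = 2 V \left(-260 + B\right)$ ($D{\left(B,V \right)} = \left(B - 260\right) 2 V = \left(-260 + B\right) 2 V = 2 V \left(-260 + B\right)$)
$\left(D{\left(-227,-559 \right)} - 49516\right) \left(F{\left(-695,-316 \right)} + 479991\right) = \left(2 \left(-559\right) \left(-260 - 227\right) - 49516\right) \left(\left(-695\right)^{2} + 479991\right) = \left(2 \left(-559\right) \left(-487\right) - 49516\right) \left(483025 + 479991\right) = \left(544466 - 49516\right) 963016 = 494950 \cdot 963016 = 476644769200$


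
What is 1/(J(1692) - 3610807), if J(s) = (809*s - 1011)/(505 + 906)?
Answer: -1411/5093480860 ≈ -2.7702e-7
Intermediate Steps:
J(s) = -1011/1411 + 809*s/1411 (J(s) = (-1011 + 809*s)/1411 = (-1011 + 809*s)*(1/1411) = -1011/1411 + 809*s/1411)
1/(J(1692) - 3610807) = 1/((-1011/1411 + (809/1411)*1692) - 3610807) = 1/((-1011/1411 + 1368828/1411) - 3610807) = 1/(1367817/1411 - 3610807) = 1/(-5093480860/1411) = -1411/5093480860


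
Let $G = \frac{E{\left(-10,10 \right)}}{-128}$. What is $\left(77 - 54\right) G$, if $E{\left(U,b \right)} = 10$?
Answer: $- \frac{115}{64} \approx -1.7969$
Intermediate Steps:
$G = - \frac{5}{64}$ ($G = \frac{10}{-128} = 10 \left(- \frac{1}{128}\right) = - \frac{5}{64} \approx -0.078125$)
$\left(77 - 54\right) G = \left(77 - 54\right) \left(- \frac{5}{64}\right) = 23 \left(- \frac{5}{64}\right) = - \frac{115}{64}$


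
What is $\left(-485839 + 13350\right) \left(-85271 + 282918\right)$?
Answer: $-93386033383$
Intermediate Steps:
$\left(-485839 + 13350\right) \left(-85271 + 282918\right) = \left(-472489\right) 197647 = -93386033383$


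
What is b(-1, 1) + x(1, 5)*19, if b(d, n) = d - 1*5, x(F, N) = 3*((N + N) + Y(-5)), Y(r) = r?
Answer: 279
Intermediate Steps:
x(F, N) = -15 + 6*N (x(F, N) = 3*((N + N) - 5) = 3*(2*N - 5) = 3*(-5 + 2*N) = -15 + 6*N)
b(d, n) = -5 + d (b(d, n) = d - 5 = -5 + d)
b(-1, 1) + x(1, 5)*19 = (-5 - 1) + (-15 + 6*5)*19 = -6 + (-15 + 30)*19 = -6 + 15*19 = -6 + 285 = 279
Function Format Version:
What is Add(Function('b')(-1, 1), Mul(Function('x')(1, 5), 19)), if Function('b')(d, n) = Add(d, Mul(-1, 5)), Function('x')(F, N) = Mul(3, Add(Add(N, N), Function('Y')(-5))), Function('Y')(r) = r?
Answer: 279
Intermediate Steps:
Function('x')(F, N) = Add(-15, Mul(6, N)) (Function('x')(F, N) = Mul(3, Add(Add(N, N), -5)) = Mul(3, Add(Mul(2, N), -5)) = Mul(3, Add(-5, Mul(2, N))) = Add(-15, Mul(6, N)))
Function('b')(d, n) = Add(-5, d) (Function('b')(d, n) = Add(d, -5) = Add(-5, d))
Add(Function('b')(-1, 1), Mul(Function('x')(1, 5), 19)) = Add(Add(-5, -1), Mul(Add(-15, Mul(6, 5)), 19)) = Add(-6, Mul(Add(-15, 30), 19)) = Add(-6, Mul(15, 19)) = Add(-6, 285) = 279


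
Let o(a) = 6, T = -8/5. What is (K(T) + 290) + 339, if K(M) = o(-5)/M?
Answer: 2501/4 ≈ 625.25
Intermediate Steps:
T = -8/5 (T = -8*⅕ = -8/5 ≈ -1.6000)
K(M) = 6/M
(K(T) + 290) + 339 = (6/(-8/5) + 290) + 339 = (6*(-5/8) + 290) + 339 = (-15/4 + 290) + 339 = 1145/4 + 339 = 2501/4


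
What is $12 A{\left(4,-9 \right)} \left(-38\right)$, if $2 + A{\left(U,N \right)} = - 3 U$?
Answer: $6384$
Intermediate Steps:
$A{\left(U,N \right)} = -2 - 3 U$
$12 A{\left(4,-9 \right)} \left(-38\right) = 12 \left(-2 - 12\right) \left(-38\right) = 12 \left(-14\right) \left(-38\right) = \left(-168\right) \left(-38\right) = 6384$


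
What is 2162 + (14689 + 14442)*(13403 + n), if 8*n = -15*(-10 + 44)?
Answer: 1554351415/4 ≈ 3.8859e+8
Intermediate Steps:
n = -255/4 (n = (-15*(-10 + 44))/8 = (-15*34)/8 = (⅛)*(-510) = -255/4 ≈ -63.750)
2162 + (14689 + 14442)*(13403 + n) = 2162 + (14689 + 14442)*(13403 - 255/4) = 2162 + 29131*(53357/4) = 2162 + 1554342767/4 = 1554351415/4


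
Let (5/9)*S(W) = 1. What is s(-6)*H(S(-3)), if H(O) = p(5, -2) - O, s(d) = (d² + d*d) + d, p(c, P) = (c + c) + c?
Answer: 4356/5 ≈ 871.20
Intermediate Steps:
p(c, P) = 3*c (p(c, P) = 2*c + c = 3*c)
S(W) = 9/5 (S(W) = (9/5)*1 = 9/5)
s(d) = d + 2*d² (s(d) = (d² + d²) + d = 2*d² + d = d + 2*d²)
H(O) = 15 - O (H(O) = 3*5 - O = 15 - O)
s(-6)*H(S(-3)) = (-6*(1 + 2*(-6)))*(15 - 1*9/5) = (-6*(1 - 12))*(15 - 9/5) = -6*(-11)*(66/5) = 66*(66/5) = 4356/5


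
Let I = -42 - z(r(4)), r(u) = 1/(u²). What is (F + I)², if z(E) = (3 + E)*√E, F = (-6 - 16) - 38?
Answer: 43256929/4096 ≈ 10561.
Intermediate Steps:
F = -60 (F = -22 - 38 = -60)
r(u) = u⁻²
z(E) = √E*(3 + E)
I = -2737/64 (I = -42 - √(4⁻²)*(3 + 4⁻²) = -42 - √(1/16)*(3 + 1/16) = -42 - 49/(4*16) = -42 - 1*49/64 = -42 - 49/64 = -2737/64 ≈ -42.766)
(F + I)² = (-60 - 2737/64)² = (-6577/64)² = 43256929/4096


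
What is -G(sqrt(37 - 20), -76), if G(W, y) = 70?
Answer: -70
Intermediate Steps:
-G(sqrt(37 - 20), -76) = -1*70 = -70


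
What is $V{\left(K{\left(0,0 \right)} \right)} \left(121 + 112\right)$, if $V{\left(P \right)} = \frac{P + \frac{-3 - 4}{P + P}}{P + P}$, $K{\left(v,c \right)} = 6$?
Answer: $\frac{15145}{144} \approx 105.17$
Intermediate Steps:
$V{\left(P \right)} = \frac{P - \frac{7}{2 P}}{2 P}$
$V{\left(K{\left(0,0 \right)} \right)} \left(121 + 112\right) = \left(\frac{1}{2} - \frac{7}{4 \cdot 36}\right) \left(121 + 112\right) = \left(\frac{1}{2} - \frac{7}{144}\right) 233 = \frac{65}{144} \cdot 233 = \frac{15145}{144}$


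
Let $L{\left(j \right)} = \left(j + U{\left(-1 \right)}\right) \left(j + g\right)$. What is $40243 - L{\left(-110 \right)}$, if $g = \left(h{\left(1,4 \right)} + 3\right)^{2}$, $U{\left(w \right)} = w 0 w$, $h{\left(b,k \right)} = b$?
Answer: $29903$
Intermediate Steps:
$U{\left(w \right)} = 0$ ($U{\left(w \right)} = 0 w = 0$)
$g = 16$ ($g = \left(1 + 3\right)^{2} = 4^{2} = 16$)
$L{\left(j \right)} = j \left(16 + j\right)$ ($L{\left(j \right)} = \left(j + 0\right) \left(j + 16\right) = j \left(16 + j\right)$)
$40243 - L{\left(-110 \right)} = 40243 - - 110 \left(16 - 110\right) = 40243 - \left(-110\right) \left(-94\right) = 40243 - 10340 = 29903$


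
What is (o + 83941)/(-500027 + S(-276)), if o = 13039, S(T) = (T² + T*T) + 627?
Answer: -1865/6674 ≈ -0.27944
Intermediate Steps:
S(T) = 627 + 2*T² (S(T) = (T² + T²) + 627 = 2*T² + 627 = 627 + 2*T²)
(o + 83941)/(-500027 + S(-276)) = (13039 + 83941)/(-500027 + (627 + 2*(-276)²)) = 96980/(-500027 + (627 + 2*76176)) = 96980/(-500027 + (627 + 152352)) = 96980/(-500027 + 152979) = 96980/(-347048) = 96980*(-1/347048) = -1865/6674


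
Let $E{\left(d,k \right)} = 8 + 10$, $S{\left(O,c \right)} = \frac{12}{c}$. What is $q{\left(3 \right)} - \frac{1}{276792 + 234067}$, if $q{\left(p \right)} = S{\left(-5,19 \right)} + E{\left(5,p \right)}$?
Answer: $\frac{180844067}{9706321} \approx 18.632$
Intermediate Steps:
$E{\left(d,k \right)} = 18$
$q{\left(p \right)} = \frac{354}{19}$ ($q{\left(p \right)} = \frac{12}{19} + 18 = \frac{354}{19}$)
$q{\left(3 \right)} - \frac{1}{276792 + 234067} = \frac{354}{19} - \frac{1}{276792 + 234067} = \frac{354}{19} - \frac{1}{510859} = \frac{180844067}{9706321}$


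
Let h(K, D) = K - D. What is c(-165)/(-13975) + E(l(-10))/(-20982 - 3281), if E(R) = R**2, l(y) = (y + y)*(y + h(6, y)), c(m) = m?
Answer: -39447321/67815085 ≈ -0.58169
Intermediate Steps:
l(y) = 12*y (l(y) = (y + y)*(y + (6 - y)) = (2*y)*6 = 12*y)
c(-165)/(-13975) + E(l(-10))/(-20982 - 3281) = -165/(-13975) + (12*(-10))**2/(-20982 - 3281) = -165*(-1/13975) + (-120)**2/(-24263) = 33/2795 + 14400*(-1/24263) = 33/2795 - 14400/24263 = -39447321/67815085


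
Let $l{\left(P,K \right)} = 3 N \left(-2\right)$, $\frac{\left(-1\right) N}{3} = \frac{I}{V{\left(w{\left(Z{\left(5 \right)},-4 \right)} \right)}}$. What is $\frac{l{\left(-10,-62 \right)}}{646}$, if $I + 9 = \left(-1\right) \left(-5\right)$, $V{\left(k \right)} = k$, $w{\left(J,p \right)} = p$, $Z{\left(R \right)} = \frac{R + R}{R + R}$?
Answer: $\frac{9}{323} \approx 0.027864$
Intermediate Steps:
$Z{\left(R \right)} = 1$ ($Z{\left(R \right)} = \frac{2 R}{2 R} = 2 R \frac{1}{2 R} = 1$)
$I = -4$ ($I = -9 - -5 = -9 + 5 = -4$)
$N = -3$ ($N = - 3 \left(- \frac{4}{-4}\right) = - 3 \left(\left(-4\right) \left(- \frac{1}{4}\right)\right) = \left(-3\right) 1 = -3$)
$l{\left(P,K \right)} = 18$ ($l{\left(P,K \right)} = 3 \left(-3\right) \left(-2\right) = \left(-9\right) \left(-2\right) = 18$)
$\frac{l{\left(-10,-62 \right)}}{646} = \frac{18}{646} = 18 \cdot \frac{1}{646} = \frac{9}{323}$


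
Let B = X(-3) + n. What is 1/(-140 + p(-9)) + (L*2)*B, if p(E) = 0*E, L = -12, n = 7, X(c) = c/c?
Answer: -26881/140 ≈ -192.01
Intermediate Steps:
X(c) = 1
p(E) = 0
B = 8 (B = 1 + 7 = 8)
1/(-140 + p(-9)) + (L*2)*B = 1/(-140 + 0) - 12*2*8 = 1/(-140) - 24*8 = -1/140 - 192 = -26881/140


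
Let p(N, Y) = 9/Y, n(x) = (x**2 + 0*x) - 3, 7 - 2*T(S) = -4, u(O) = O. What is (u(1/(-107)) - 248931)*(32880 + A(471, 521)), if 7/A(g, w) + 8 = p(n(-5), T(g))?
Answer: -4378749103301/535 ≈ -8.1846e+9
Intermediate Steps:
T(S) = 11/2 (T(S) = 7/2 - 1/2*(-4) = 7/2 + 2 = 11/2)
n(x) = -3 + x**2 (n(x) = (x**2 + 0) - 3 = x**2 - 3 = -3 + x**2)
A(g, w) = -11/10 (A(g, w) = 7/(-8 + 9/(11/2)) = 7/(-8 + 9*(2/11)) = 7/(-8 + 18/11) = 7/(-70/11) = 7*(-11/70) = -11/10)
(u(1/(-107)) - 248931)*(32880 + A(471, 521)) = (1/(-107) - 248931)*(32880 - 11/10) = (-1/107 - 248931)*(328789/10) = -26635618/107*328789/10 = -4378749103301/535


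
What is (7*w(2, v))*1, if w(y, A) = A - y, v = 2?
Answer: 0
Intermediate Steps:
(7*w(2, v))*1 = (7*(2 - 1*2))*1 = (7*(2 - 2))*1 = (7*0)*1 = 0*1 = 0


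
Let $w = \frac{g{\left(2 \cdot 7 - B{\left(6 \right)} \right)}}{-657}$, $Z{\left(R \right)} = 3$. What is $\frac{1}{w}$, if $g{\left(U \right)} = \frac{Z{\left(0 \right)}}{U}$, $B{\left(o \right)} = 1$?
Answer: $-2847$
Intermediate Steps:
$g{\left(U \right)} = \frac{3}{U}$
$w = - \frac{1}{2847}$ ($w = \frac{3 \frac{1}{2 \cdot 7 - 1}}{-657} = \frac{3}{14 - 1} \left(- \frac{1}{657}\right) = \frac{3}{13} \left(- \frac{1}{657}\right) = - \frac{1}{2847} \approx -0.00035125$)
$\frac{1}{w} = \frac{1}{- \frac{1}{2847}} = -2847$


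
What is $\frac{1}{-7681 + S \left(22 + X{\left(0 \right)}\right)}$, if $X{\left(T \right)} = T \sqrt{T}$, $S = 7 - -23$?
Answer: $- \frac{1}{7021} \approx -0.00014243$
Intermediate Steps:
$S = 30$ ($S = 7 + 23 = 30$)
$X{\left(T \right)} = T^{\frac{3}{2}}$
$\frac{1}{-7681 + S \left(22 + X{\left(0 \right)}\right)} = \frac{1}{-7681 + 30 \left(22 + 0^{\frac{3}{2}}\right)} = \frac{1}{-7681 + 30 \left(22 + 0\right)} = \frac{1}{-7681 + 30 \cdot 22} = \frac{1}{-7681 + 660} = \frac{1}{-7021} = - \frac{1}{7021}$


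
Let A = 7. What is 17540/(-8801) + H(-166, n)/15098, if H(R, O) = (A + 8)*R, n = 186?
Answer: -143366705/66438749 ≈ -2.1579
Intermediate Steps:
H(R, O) = 15*R (H(R, O) = (7 + 8)*R = 15*R)
17540/(-8801) + H(-166, n)/15098 = 17540/(-8801) + (15*(-166))/15098 = 17540*(-1/8801) - 2490*1/15098 = -17540/8801 - 1245/7549 = -143366705/66438749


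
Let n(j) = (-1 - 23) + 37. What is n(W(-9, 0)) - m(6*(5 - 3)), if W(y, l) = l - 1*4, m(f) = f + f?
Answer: -11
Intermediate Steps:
m(f) = 2*f
W(y, l) = -4 + l (W(y, l) = l - 4 = -4 + l)
n(j) = 13 (n(j) = -24 + 37 = 13)
n(W(-9, 0)) - m(6*(5 - 3)) = 13 - 2*6*(5 - 3) = 13 - 2*6*2 = 13 - 2*12 = 13 - 1*24 = 13 - 24 = -11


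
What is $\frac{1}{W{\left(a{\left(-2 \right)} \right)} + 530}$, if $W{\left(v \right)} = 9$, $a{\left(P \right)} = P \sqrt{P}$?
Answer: $\frac{1}{539} \approx 0.0018553$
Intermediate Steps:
$a{\left(P \right)} = P^{\frac{3}{2}}$
$\frac{1}{W{\left(a{\left(-2 \right)} \right)} + 530} = \frac{1}{9 + 530} = \frac{1}{539}$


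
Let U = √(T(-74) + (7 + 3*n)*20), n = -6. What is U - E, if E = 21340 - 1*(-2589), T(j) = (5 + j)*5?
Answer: -23929 + I*√565 ≈ -23929.0 + 23.77*I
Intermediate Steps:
T(j) = 25 + 5*j
E = 23929 (E = 21340 + 2589 = 23929)
U = I*√565 (U = √((25 + 5*(-74)) + (7 + 3*(-6))*20) = √((25 - 370) + (7 - 18)*20) = √(-345 - 11*20) = √(-345 - 220) = √(-565) = I*√565 ≈ 23.77*I)
U - E = I*√565 - 1*23929 = I*√565 - 23929 = -23929 + I*√565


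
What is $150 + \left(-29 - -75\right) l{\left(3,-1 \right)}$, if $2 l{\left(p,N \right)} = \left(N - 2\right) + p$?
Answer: $150$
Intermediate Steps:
$l{\left(p,N \right)} = -1 + \frac{N}{2} + \frac{p}{2}$ ($l{\left(p,N \right)} = \frac{\left(N - 2\right) + p}{2} = \frac{\left(-2 + N\right) + p}{2} = \frac{-2 + N + p}{2} = -1 + \frac{N}{2} + \frac{p}{2}$)
$150 + \left(-29 - -75\right) l{\left(3,-1 \right)} = 150 + \left(-29 - -75\right) \left(-1 + \frac{1}{2} \left(-1\right) + \frac{1}{2} \cdot 3\right) = 150 + \left(-29 + 75\right) \left(-1 - \frac{1}{2} + \frac{3}{2}\right) = 150 + 46 \cdot 0 = 150 + 0 = 150$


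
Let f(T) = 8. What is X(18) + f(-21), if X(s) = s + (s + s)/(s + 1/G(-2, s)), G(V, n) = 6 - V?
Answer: 4058/145 ≈ 27.986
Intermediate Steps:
X(s) = s + 2*s/(⅛ + s) (X(s) = s + (s + s)/(s + 1/(6 - 1*(-2))) = s + (2*s)/(s + 1/(6 + 2)) = s + (2*s)/(s + 1/8) = s + (2*s)/(s + ⅛) = s + (2*s)/(⅛ + s) = s + 2*s/(⅛ + s))
X(18) + f(-21) = 18*(17 + 8*18)/(1 + 8*18) + 8 = 18*(17 + 144)/(1 + 144) + 8 = 18*161/145 + 8 = 18*(1/145)*161 + 8 = 2898/145 + 8 = 4058/145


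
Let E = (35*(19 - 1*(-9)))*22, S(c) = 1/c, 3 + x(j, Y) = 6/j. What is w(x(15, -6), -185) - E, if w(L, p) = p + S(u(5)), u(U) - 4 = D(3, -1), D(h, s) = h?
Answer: -152214/7 ≈ -21745.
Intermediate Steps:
u(U) = 7 (u(U) = 4 + 3 = 7)
x(j, Y) = -3 + 6/j
w(L, p) = 1/7 + p (w(L, p) = p + 1/7 = 1/7 + p)
E = 21560 (E = (35*(19 + 9))*22 = (35*28)*22 = 980*22 = 21560)
w(x(15, -6), -185) - E = (1/7 - 185) - 1*21560 = -1294/7 - 21560 = -152214/7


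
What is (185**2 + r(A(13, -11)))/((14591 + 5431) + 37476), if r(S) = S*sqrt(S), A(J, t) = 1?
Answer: 17113/28749 ≈ 0.59526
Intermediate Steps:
r(S) = S**(3/2)
(185**2 + r(A(13, -11)))/((14591 + 5431) + 37476) = (185**2 + 1**(3/2))/((14591 + 5431) + 37476) = (34225 + 1)/(20022 + 37476) = 34226/57498 = 34226*(1/57498) = 17113/28749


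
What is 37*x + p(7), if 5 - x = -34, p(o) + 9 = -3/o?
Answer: 10035/7 ≈ 1433.6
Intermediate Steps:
p(o) = -9 - 3/o
x = 39 (x = 5 - 1*(-34) = 5 + 34 = 39)
37*x + p(7) = 37*39 + (-9 - 3/7) = 1443 + (-9 - 3*⅐) = 1443 + (-9 - 3/7) = 1443 - 66/7 = 10035/7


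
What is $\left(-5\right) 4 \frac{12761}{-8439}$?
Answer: $\frac{255220}{8439} \approx 30.243$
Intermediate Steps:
$\left(-5\right) 4 \frac{12761}{-8439} = - 20 \cdot 12761 \left(- \frac{1}{8439}\right) = \left(-20\right) \left(- \frac{12761}{8439}\right) = \frac{255220}{8439}$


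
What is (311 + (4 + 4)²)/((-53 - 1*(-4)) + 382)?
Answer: 125/111 ≈ 1.1261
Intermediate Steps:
(311 + (4 + 4)²)/((-53 - 1*(-4)) + 382) = (311 + 8²)/((-53 + 4) + 382) = (311 + 64)/(-49 + 382) = 375/333 = 375*(1/333) = 125/111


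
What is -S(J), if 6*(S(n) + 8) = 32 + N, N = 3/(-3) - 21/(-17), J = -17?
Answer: 134/51 ≈ 2.6274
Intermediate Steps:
N = 4/17 (N = 3*(-⅓) - 21*(-1/17) = -1 + 21/17 = 4/17 ≈ 0.23529)
S(n) = -134/51 (S(n) = -8 + (32 + 4/17)/6 = -8 + (⅙)*(548/17) = -8 + 274/51 = -134/51)
-S(J) = -1*(-134/51) = 134/51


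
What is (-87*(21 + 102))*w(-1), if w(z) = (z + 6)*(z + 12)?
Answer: -588555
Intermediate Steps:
w(z) = (6 + z)*(12 + z)
(-87*(21 + 102))*w(-1) = (-87*(21 + 102))*(72 + (-1)**2 + 18*(-1)) = (-87*123)*(72 + 1 - 18) = -10701*55 = -588555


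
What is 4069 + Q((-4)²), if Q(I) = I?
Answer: 4085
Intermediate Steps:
4069 + Q((-4)²) = 4069 + (-4)² = 4069 + 16 = 4085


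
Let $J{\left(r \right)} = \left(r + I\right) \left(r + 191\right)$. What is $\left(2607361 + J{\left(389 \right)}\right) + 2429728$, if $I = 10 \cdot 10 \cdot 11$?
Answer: $5900709$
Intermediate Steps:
$I = 1100$ ($I = 100 \cdot 11 = 1100$)
$J{\left(r \right)} = \left(191 + r\right) \left(1100 + r\right)$ ($J{\left(r \right)} = \left(r + 1100\right) \left(r + 191\right) = \left(1100 + r\right) \left(191 + r\right) = \left(191 + r\right) \left(1100 + r\right)$)
$\left(2607361 + J{\left(389 \right)}\right) + 2429728 = \left(2607361 + \left(210100 + 389^{2} + 1291 \cdot 389\right)\right) + 2429728 = \left(2607361 + \left(210100 + 151321 + 502199\right)\right) + 2429728 = \left(2607361 + 863620\right) + 2429728 = 3470981 + 2429728 = 5900709$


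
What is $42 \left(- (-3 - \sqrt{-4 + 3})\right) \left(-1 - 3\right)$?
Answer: $-504 - 168 i \approx -504.0 - 168.0 i$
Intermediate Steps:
$42 \left(- (-3 - \sqrt{-4 + 3})\right) \left(-1 - 3\right) = 42 \left(- (-3 - \sqrt{-1})\right) \left(-4\right) = 42 \left(- (-3 - i)\right) \left(-4\right) = 42 \left(3 + i\right) \left(-4\right) = \left(126 + 42 i\right) \left(-4\right) = -504 - 168 i$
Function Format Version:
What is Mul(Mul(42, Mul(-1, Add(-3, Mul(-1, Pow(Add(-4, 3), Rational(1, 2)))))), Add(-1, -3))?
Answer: Add(-504, Mul(-168, I)) ≈ Add(-504.00, Mul(-168.00, I))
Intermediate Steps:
Mul(Mul(42, Mul(-1, Add(-3, Mul(-1, Pow(Add(-4, 3), Rational(1, 2)))))), Add(-1, -3)) = Mul(Mul(42, Mul(-1, Add(-3, Mul(-1, Pow(-1, Rational(1, 2)))))), -4) = Mul(Mul(42, Mul(-1, Add(-3, Mul(-1, I)))), -4) = Mul(Mul(42, Add(3, I)), -4) = Mul(Add(126, Mul(42, I)), -4) = Add(-504, Mul(-168, I))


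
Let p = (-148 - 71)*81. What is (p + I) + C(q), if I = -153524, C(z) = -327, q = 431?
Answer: -171590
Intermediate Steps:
p = -17739 (p = -219*81 = -17739)
(p + I) + C(q) = (-17739 - 153524) - 327 = -171263 - 327 = -171590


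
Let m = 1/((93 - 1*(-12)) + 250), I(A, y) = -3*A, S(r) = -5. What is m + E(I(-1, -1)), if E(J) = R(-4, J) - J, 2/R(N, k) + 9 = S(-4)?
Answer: -7803/2485 ≈ -3.1400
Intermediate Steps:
R(N, k) = -⅐ (R(N, k) = 2/(-9 - 5) = 2/(-14) = 2*(-1/14) = -⅐)
E(J) = -⅐ - J
m = 1/355 (m = 1/((93 + 12) + 250) = 1/(105 + 250) = 1/355 ≈ 0.0028169)
m + E(I(-1, -1)) = 1/355 + (-⅐ - (-3)*(-1)) = 1/355 + (-⅐ - 1*3) = 1/355 + (-⅐ - 3) = 1/355 - 22/7 = -7803/2485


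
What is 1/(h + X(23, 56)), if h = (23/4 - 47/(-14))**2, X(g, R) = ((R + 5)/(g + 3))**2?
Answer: 132496/11718541 ≈ 0.011307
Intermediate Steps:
X(g, R) = (5 + R)**2/(3 + g)**2 (X(g, R) = ((5 + R)/(3 + g))**2 = (5 + R)**2/(3 + g)**2)
h = 65025/784 (h = (23*(1/4) - 47*(-1/14))**2 = (23/4 + 47/14)**2 = (255/28)**2 = 65025/784 ≈ 82.940)
1/(h + X(23, 56)) = 1/(65025/784 + (5 + 56)**2/(3 + 23)**2) = 1/(65025/784 + 61**2/26**2) = 1/(65025/784 + (1/676)*3721) = 1/(65025/784 + 3721/676) = 1/(11718541/132496) = 132496/11718541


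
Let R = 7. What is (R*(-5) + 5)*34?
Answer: -1020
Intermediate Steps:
(R*(-5) + 5)*34 = (7*(-5) + 5)*34 = (-35 + 5)*34 = -30*34 = -1020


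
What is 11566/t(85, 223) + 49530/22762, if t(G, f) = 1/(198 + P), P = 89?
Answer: 37778594167/11381 ≈ 3.3194e+6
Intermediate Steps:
t(G, f) = 1/287 (t(G, f) = 1/(198 + 89) = 1/287)
11566/t(85, 223) + 49530/22762 = 11566/(1/287) + 49530/22762 = 11566*287 + 49530*(1/22762) = 3319442 + 24765/11381 = 37778594167/11381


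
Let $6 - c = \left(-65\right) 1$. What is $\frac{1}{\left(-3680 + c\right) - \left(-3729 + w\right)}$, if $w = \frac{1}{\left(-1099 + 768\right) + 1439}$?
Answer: $\frac{1108}{132959} \approx 0.0083334$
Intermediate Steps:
$c = 71$ ($c = 6 - \left(-65\right) 1 = 6 - -65 = 6 + 65 = 71$)
$w = \frac{1}{1108}$ ($w = \frac{1}{-331 + 1439} = \frac{1}{1108} \approx 0.00090253$)
$\frac{1}{\left(-3680 + c\right) - \left(-3729 + w\right)} = \frac{1}{\left(-3680 + 71\right) + \left(3729 - \frac{1}{1108}\right)} = \frac{1}{-3609 + \left(3729 - \frac{1}{1108}\right)} = \frac{1}{-3609 + \frac{4131731}{1108}} = \frac{1}{\frac{132959}{1108}} = \frac{1108}{132959}$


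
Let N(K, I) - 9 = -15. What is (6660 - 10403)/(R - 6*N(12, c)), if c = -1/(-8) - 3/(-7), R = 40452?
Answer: -3743/40488 ≈ -0.092447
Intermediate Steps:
c = 31/56 (c = -1*(-⅛) - 3*(-⅐) = ⅛ + 3/7 = 31/56 ≈ 0.55357)
N(K, I) = -6 (N(K, I) = 9 - 15 = -6)
(6660 - 10403)/(R - 6*N(12, c)) = (6660 - 10403)/(40452 - 6*(-6)) = -3743/(40452 + 36) = -3743/40488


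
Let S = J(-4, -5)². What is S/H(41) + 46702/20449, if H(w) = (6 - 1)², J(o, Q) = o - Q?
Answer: 1187999/511225 ≈ 2.3238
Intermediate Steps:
S = 1 (S = (-4 - 1*(-5))² = (-4 + 5)² = 1² = 1)
H(w) = 25 (H(w) = 5² = 25)
S/H(41) + 46702/20449 = 1/25 + 46702/20449 = 1187999/511225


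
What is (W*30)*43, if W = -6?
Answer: -7740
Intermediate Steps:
(W*30)*43 = -6*30*43 = -180*43 = -7740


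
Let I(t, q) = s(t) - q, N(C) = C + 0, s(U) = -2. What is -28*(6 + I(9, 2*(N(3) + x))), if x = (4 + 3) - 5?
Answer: 168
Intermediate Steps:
x = 2 (x = 7 - 5 = 2)
N(C) = C
I(t, q) = -2 - q
-28*(6 + I(9, 2*(N(3) + x))) = -28*(6 + (-2 - 2*(3 + 2))) = -28*(6 + (-2 - 2*5)) = -28*(6 + (-2 - 1*10)) = -28*(6 + (-2 - 10)) = -28*(6 - 12) = -28*(-6) = 168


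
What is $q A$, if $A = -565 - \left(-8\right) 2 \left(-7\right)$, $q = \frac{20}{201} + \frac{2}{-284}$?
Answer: $- \frac{1786603}{28542} \approx -62.596$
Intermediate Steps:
$q = \frac{2639}{28542}$ ($q = 20 \cdot \frac{1}{201} + 2 \left(- \frac{1}{284}\right) = \frac{20}{201} - \frac{1}{142} = \frac{2639}{28542} \approx 0.09246$)
$A = -677$ ($A = -565 - \left(-16\right) \left(-7\right) = -565 - 112 = -677$)
$q A = \frac{2639}{28542} \left(-677\right) = - \frac{1786603}{28542}$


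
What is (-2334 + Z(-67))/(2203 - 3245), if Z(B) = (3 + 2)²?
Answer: 2309/1042 ≈ 2.2159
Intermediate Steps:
Z(B) = 25 (Z(B) = 5² = 25)
(-2334 + Z(-67))/(2203 - 3245) = (-2334 + 25)/(2203 - 3245) = -2309/(-1042) = -2309*(-1/1042) = 2309/1042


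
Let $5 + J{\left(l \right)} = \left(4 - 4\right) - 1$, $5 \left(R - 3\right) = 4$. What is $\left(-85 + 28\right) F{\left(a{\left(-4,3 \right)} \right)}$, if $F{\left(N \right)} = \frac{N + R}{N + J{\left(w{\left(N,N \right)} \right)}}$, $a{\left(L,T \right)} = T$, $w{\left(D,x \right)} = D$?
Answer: $\frac{646}{5} \approx 129.2$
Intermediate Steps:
$R = \frac{19}{5}$ ($R = 3 + \frac{1}{5} \cdot 4 = 3 + \frac{4}{5} = \frac{19}{5} \approx 3.8$)
$J{\left(l \right)} = -6$ ($J{\left(l \right)} = -5 + \left(\left(4 - 4\right) - 1\right) = -5 + \left(0 - 1\right) = -5 - 1 = -6$)
$F{\left(N \right)} = \frac{\frac{19}{5} + N}{-6 + N}$ ($F{\left(N \right)} = \frac{N + \frac{19}{5}}{N - 6} = \frac{\frac{19}{5} + N}{-6 + N}$)
$\left(-85 + 28\right) F{\left(a{\left(-4,3 \right)} \right)} = \left(-85 + 28\right) \frac{\frac{19}{5} + 3}{-6 + 3} = - 57 \frac{1}{-3} \cdot \frac{34}{5} = - 57 \left(\left(- \frac{1}{3}\right) \frac{34}{5}\right) = \left(-57\right) \left(- \frac{34}{15}\right) = \frac{646}{5}$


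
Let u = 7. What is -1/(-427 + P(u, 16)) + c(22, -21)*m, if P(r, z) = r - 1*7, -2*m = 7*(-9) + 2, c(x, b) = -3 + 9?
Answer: 78142/427 ≈ 183.00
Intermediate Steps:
c(x, b) = 6
m = 61/2 (m = -(7*(-9) + 2)/2 = -(-63 + 2)/2 = -½*(-61) = 61/2 ≈ 30.500)
P(r, z) = -7 + r (P(r, z) = r - 7 = -7 + r)
-1/(-427 + P(u, 16)) + c(22, -21)*m = -1/(-427 + (-7 + 7)) + 6*(61/2) = -1/(-427 + 0) + 183 = -1/(-427) + 183 = -1*(-1/427) + 183 = 1/427 + 183 = 78142/427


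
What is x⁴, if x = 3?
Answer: 81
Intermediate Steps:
x⁴ = 3⁴ = 81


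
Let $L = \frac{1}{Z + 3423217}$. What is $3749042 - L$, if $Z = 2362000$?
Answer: $\frac{21689021512113}{5785217} \approx 3.749 \cdot 10^{6}$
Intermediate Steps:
$L = \frac{1}{5785217}$ ($L = \frac{1}{2362000 + 3423217} = \frac{1}{5785217} \approx 1.7285 \cdot 10^{-7}$)
$3749042 - L = 3749042 - \frac{1}{5785217} = \frac{21689021512113}{5785217}$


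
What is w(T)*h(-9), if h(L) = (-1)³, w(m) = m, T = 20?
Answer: -20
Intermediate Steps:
h(L) = -1
w(T)*h(-9) = 20*(-1) = -20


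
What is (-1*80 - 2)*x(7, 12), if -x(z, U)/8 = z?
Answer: 4592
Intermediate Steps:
x(z, U) = -8*z
(-1*80 - 2)*x(7, 12) = (-1*80 - 2)*(-8*7) = (-80 - 2)*(-56) = -82*(-56) = 4592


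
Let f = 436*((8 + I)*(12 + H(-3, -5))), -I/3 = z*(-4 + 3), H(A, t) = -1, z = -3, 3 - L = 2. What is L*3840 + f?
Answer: -956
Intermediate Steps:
L = 1 (L = 3 - 1*2 = 3 - 2 = 1)
I = -9 (I = -(-9)*(-4 + 3) = -(-9)*(-1) = -3*3 = -9)
f = -4796 (f = 436*((8 - 9)*(12 - 1)) = 436*(-1*11) = 436*(-11) = -4796)
L*3840 + f = 1*3840 - 4796 = 3840 - 4796 = -956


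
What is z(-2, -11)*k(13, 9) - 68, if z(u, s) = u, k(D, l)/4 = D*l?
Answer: -1004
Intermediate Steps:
k(D, l) = 4*D*l (k(D, l) = 4*(D*l) = 4*D*l)
z(-2, -11)*k(13, 9) - 68 = -8*13*9 - 68 = -2*468 - 68 = -936 - 68 = -1004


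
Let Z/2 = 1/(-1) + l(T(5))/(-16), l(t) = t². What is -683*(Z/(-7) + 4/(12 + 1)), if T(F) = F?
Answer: -517031/728 ≈ -710.21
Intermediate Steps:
Z = -41/8 (Z = 2*(1/(-1) + 5²/(-16)) = 2*(1*(-1) + 25*(-1/16)) = 2*(-1 - 25/16) = 2*(-41/16) = -41/8 ≈ -5.1250)
-683*(Z/(-7) + 4/(12 + 1)) = -683*(-41/8/(-7) + 4/(12 + 1)) = -683*(-41/8*(-⅐) + 4/13) = -683*(41/56 + 4*(1/13)) = -683*(41/56 + 4/13) = -683*757/728 = -517031/728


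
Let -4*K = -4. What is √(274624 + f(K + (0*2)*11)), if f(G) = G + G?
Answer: 3*√30514 ≈ 524.05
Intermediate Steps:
K = 1 (K = -¼*(-4) = 1)
f(G) = 2*G
√(274624 + f(K + (0*2)*11)) = √(274624 + 2*(1 + (0*2)*11)) = √(274624 + 2*(1 + 0*11)) = √(274624 + 2*(1 + 0)) = √(274624 + 2*1) = √(274624 + 2) = √274626 = 3*√30514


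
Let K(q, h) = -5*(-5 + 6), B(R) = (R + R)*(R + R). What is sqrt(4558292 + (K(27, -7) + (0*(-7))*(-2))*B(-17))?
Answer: 8*sqrt(71133) ≈ 2133.7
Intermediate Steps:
B(R) = 4*R**2 (B(R) = (2*R)*(2*R) = 4*R**2)
K(q, h) = -5 (K(q, h) = -5*1 = -5)
sqrt(4558292 + (K(27, -7) + (0*(-7))*(-2))*B(-17)) = sqrt(4558292 + (-5 + (0*(-7))*(-2))*(4*(-17)**2)) = sqrt(4558292 + (-5 + 0*(-2))*(4*289)) = sqrt(4558292 + (-5 + 0)*1156) = sqrt(4558292 - 5*1156) = sqrt(4558292 - 5780) = sqrt(4552512) = 8*sqrt(71133)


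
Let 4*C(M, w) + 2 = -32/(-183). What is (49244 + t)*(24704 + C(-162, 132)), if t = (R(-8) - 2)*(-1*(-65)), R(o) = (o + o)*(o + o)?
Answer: 99085765623/61 ≈ 1.6244e+9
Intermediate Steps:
R(o) = 4*o² (R(o) = (2*o)*(2*o) = 4*o²)
C(M, w) = -167/366 (C(M, w) = -½ + (-32/(-183))/4 = -½ + (-32*(-1/183))/4 = -½ + (¼)*(32/183) = -½ + 8/183 = -167/366)
t = 16510 (t = (4*(-8)² - 2)*(-1*(-65)) = (4*64 - 2)*65 = (256 - 2)*65 = 254*65 = 16510)
(49244 + t)*(24704 + C(-162, 132)) = (49244 + 16510)*(24704 - 167/366) = 65754*(9041497/366) = 99085765623/61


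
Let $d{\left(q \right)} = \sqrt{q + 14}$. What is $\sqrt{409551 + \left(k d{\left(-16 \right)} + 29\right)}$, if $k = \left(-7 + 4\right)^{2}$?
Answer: $\sqrt{409580 + 9 i \sqrt{2}} \approx 639.98 + 0.01 i$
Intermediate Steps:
$d{\left(q \right)} = \sqrt{14 + q}$
$k = 9$ ($k = \left(-3\right)^{2} = 9$)
$\sqrt{409551 + \left(k d{\left(-16 \right)} + 29\right)} = \sqrt{409551 + \left(9 \sqrt{14 - 16} + 29\right)} = \sqrt{409551 + \left(9 \sqrt{-2} + 29\right)} = \sqrt{409551 + \left(9 i \sqrt{2} + 29\right)} = \sqrt{409551 + \left(29 + 9 i \sqrt{2}\right)} = \sqrt{409580 + 9 i \sqrt{2}}$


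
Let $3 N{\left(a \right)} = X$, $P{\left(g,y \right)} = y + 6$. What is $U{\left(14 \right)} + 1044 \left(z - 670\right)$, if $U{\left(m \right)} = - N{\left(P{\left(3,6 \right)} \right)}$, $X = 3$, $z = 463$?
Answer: $-216109$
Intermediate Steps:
$P{\left(g,y \right)} = 6 + y$
$N{\left(a \right)} = 1$ ($N{\left(a \right)} = \frac{1}{3} \cdot 3 = 1$)
$U{\left(m \right)} = -1$ ($U{\left(m \right)} = \left(-1\right) 1 = -1$)
$U{\left(14 \right)} + 1044 \left(z - 670\right) = -1 + 1044 \left(463 - 670\right) = -1 + 1044 \left(-207\right) = -1 - 216108 = -216109$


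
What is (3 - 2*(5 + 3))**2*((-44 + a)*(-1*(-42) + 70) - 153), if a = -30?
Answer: -1426529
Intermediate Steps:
(3 - 2*(5 + 3))**2*((-44 + a)*(-1*(-42) + 70) - 153) = (3 - 2*(5 + 3))**2*((-44 - 30)*(-1*(-42) + 70) - 153) = (3 - 2*8)**2*(-74*(42 + 70) - 153) = (3 - 16)**2*(-74*112 - 153) = (-13)**2*(-8288 - 153) = 169*(-8441) = -1426529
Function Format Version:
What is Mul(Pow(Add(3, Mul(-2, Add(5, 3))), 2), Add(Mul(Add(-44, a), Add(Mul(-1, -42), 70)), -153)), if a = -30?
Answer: -1426529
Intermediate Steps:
Mul(Pow(Add(3, Mul(-2, Add(5, 3))), 2), Add(Mul(Add(-44, a), Add(Mul(-1, -42), 70)), -153)) = Mul(Pow(Add(3, Mul(-2, Add(5, 3))), 2), Add(Mul(Add(-44, -30), Add(Mul(-1, -42), 70)), -153)) = Mul(Pow(Add(3, Mul(-2, 8)), 2), Add(Mul(-74, Add(42, 70)), -153)) = Mul(Pow(Add(3, -16), 2), Add(Mul(-74, 112), -153)) = Mul(Pow(-13, 2), Add(-8288, -153)) = Mul(169, -8441) = -1426529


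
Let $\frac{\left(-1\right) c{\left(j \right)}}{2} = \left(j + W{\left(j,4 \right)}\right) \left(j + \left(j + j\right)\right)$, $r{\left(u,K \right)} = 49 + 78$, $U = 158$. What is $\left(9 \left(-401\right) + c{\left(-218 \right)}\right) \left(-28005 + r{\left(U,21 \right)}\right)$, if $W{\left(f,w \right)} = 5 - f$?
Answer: $-81710418$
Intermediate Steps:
$r{\left(u,K \right)} = 127$
$c{\left(j \right)} = - 30 j$ ($c{\left(j \right)} = - 2 \left(j - \left(-5 + j\right)\right) \left(j + \left(j + j\right)\right) = - 2 \cdot 5 \left(j + 2 j\right) = - 2 \cdot 5 \cdot 3 j = - 2 \cdot 15 j = - 30 j$)
$\left(9 \left(-401\right) + c{\left(-218 \right)}\right) \left(-28005 + r{\left(U,21 \right)}\right) = \left(9 \left(-401\right) - -6540\right) \left(-28005 + 127\right) = \left(-3609 + 6540\right) \left(-27878\right) = 2931 \left(-27878\right) = -81710418$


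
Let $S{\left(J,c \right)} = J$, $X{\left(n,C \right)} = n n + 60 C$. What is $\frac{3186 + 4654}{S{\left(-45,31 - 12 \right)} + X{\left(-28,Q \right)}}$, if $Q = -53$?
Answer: $- \frac{7840}{2441} \approx -3.2118$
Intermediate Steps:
$X{\left(n,C \right)} = n^{2} + 60 C$
$\frac{3186 + 4654}{S{\left(-45,31 - 12 \right)} + X{\left(-28,Q \right)}} = \frac{3186 + 4654}{-45 + \left(\left(-28\right)^{2} + 60 \left(-53\right)\right)} = \frac{7840}{-45 + \left(784 - 3180\right)} = \frac{7840}{-45 - 2396} = \frac{7840}{-2441} = 7840 \left(- \frac{1}{2441}\right) = - \frac{7840}{2441}$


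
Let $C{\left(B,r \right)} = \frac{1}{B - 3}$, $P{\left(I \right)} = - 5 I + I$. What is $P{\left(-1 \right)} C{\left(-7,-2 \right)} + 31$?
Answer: $\frac{153}{5} \approx 30.6$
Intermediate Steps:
$P{\left(I \right)} = - 4 I$
$C{\left(B,r \right)} = \frac{1}{-3 + B}$
$P{\left(-1 \right)} C{\left(-7,-2 \right)} + 31 = \frac{\left(-4\right) \left(-1\right)}{-3 - 7} + 31 = \frac{4}{-10} + 31 = 4 \left(- \frac{1}{10}\right) + 31 = - \frac{2}{5} + 31 = \frac{153}{5}$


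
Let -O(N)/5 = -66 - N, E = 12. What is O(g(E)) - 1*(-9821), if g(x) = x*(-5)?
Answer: 9851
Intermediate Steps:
g(x) = -5*x
O(N) = 330 + 5*N (O(N) = -5*(-66 - N) = 330 + 5*N)
O(g(E)) - 1*(-9821) = (330 + 5*(-5*12)) - 1*(-9821) = (330 + 5*(-60)) + 9821 = (330 - 300) + 9821 = 30 + 9821 = 9851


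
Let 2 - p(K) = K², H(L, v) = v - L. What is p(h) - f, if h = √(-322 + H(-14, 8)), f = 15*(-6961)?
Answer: 104717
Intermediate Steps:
f = -104415
h = 10*I*√3 (h = √(-322 + (8 - 1*(-14))) = √(-322 + (8 + 14)) = √(-322 + 22) = √(-300) = 10*I*√3 ≈ 17.32*I)
p(K) = 2 - K²
p(h) - f = (2 - (10*I*√3)²) - 1*(-104415) = (2 - 1*(-300)) + 104415 = (2 + 300) + 104415 = 302 + 104415 = 104717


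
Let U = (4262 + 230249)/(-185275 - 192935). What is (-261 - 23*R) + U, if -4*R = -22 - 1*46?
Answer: -246827431/378210 ≈ -652.62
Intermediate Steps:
R = 17 (R = -(-22 - 1*46)/4 = -(-22 - 46)/4 = -1/4*(-68) = 17)
U = -234511/378210 (U = 234511/(-378210) = 234511*(-1/378210) = -234511/378210 ≈ -0.62006)
(-261 - 23*R) + U = (-261 - 23*17) - 234511/378210 = (-261 - 391) - 234511/378210 = -652 - 234511/378210 = -246827431/378210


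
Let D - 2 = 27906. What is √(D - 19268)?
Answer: 24*√15 ≈ 92.952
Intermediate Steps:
D = 27908 (D = 2 + 27906 = 27908)
√(D - 19268) = √(27908 - 19268) = √8640 = 24*√15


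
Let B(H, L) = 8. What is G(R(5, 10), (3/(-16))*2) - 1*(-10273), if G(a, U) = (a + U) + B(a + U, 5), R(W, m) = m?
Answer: 82325/8 ≈ 10291.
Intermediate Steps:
G(a, U) = 8 + U + a (G(a, U) = (a + U) + 8 = (U + a) + 8 = 8 + U + a)
G(R(5, 10), (3/(-16))*2) - 1*(-10273) = (8 + (3/(-16))*2 + 10) - 1*(-10273) = (8 + (3*(-1/16))*2 + 10) + 10273 = (8 - 3/16*2 + 10) + 10273 = (8 - 3/8 + 10) + 10273 = 141/8 + 10273 = 82325/8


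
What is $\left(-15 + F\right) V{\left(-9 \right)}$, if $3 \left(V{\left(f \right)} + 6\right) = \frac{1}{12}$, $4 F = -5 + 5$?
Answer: $\frac{1075}{12} \approx 89.583$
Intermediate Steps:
$F = 0$ ($F = \frac{-5 + 5}{4} = \frac{1}{4} \cdot 0 = 0$)
$V{\left(f \right)} = - \frac{215}{36}$ ($V{\left(f \right)} = -6 + \frac{1}{3 \cdot 12} = -6 + \frac{1}{3} \cdot \frac{1}{12} = -6 + \frac{1}{36} = - \frac{215}{36}$)
$\left(-15 + F\right) V{\left(-9 \right)} = \left(-15 + 0\right) \left(- \frac{215}{36}\right) = \left(-15\right) \left(- \frac{215}{36}\right) = \frac{1075}{12}$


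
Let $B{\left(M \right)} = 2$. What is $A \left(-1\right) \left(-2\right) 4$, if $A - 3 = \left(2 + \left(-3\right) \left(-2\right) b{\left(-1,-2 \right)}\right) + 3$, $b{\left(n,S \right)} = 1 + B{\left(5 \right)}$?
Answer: $208$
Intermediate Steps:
$b{\left(n,S \right)} = 3$ ($b{\left(n,S \right)} = 1 + 2 = 3$)
$A = 26$ ($A = 3 + \left(\left(2 + \left(-3\right) \left(-2\right) 3\right) + 3\right) = 3 + \left(\left(2 + 6 \cdot 3\right) + 3\right) = 3 + \left(\left(2 + 18\right) + 3\right) = 3 + \left(20 + 3\right) = 3 + 23 = 26$)
$A \left(-1\right) \left(-2\right) 4 = 26 \left(-1\right) \left(-2\right) 4 = \left(-26\right) \left(-2\right) 4 = 52 \cdot 4 = 208$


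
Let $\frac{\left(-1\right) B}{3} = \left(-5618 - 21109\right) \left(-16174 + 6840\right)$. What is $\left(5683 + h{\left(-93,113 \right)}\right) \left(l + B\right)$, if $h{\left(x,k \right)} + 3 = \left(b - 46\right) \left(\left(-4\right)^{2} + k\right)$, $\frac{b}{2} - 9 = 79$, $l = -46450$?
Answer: $-16802835044800$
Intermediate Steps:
$b = 176$ ($b = 18 + 2 \cdot 79 = 18 + 158 = 176$)
$h{\left(x,k \right)} = 2077 + 130 k$ ($h{\left(x,k \right)} = -3 + \left(176 - 46\right) \left(\left(-4\right)^{2} + k\right) = -3 + 130 \left(16 + k\right) = -3 + \left(2080 + 130 k\right) = 2077 + 130 k$)
$B = -748409454$ ($B = - 3 \left(-5618 - 21109\right) \left(-16174 + 6840\right) = - 3 \left(\left(-26727\right) \left(-9334\right)\right) = \left(-3\right) 249469818 = -748409454$)
$\left(5683 + h{\left(-93,113 \right)}\right) \left(l + B\right) = \left(5683 + \left(2077 + 130 \cdot 113\right)\right) \left(-46450 - 748409454\right) = \left(5683 + \left(2077 + 14690\right)\right) \left(-748455904\right) = \left(5683 + 16767\right) \left(-748455904\right) = 22450 \left(-748455904\right) = -16802835044800$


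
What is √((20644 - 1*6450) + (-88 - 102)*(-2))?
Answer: √14574 ≈ 120.72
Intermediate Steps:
√((20644 - 1*6450) + (-88 - 102)*(-2)) = √((20644 - 6450) - 190*(-2)) = √(14194 + 380) = √14574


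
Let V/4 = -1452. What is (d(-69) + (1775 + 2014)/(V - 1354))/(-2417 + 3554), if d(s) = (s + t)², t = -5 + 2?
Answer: 12374673/2714398 ≈ 4.5589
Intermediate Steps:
t = -3
V = -5808 (V = 4*(-1452) = -5808)
d(s) = (-3 + s)² (d(s) = (s - 3)² = (-3 + s)²)
(d(-69) + (1775 + 2014)/(V - 1354))/(-2417 + 3554) = ((-3 - 69)² + (1775 + 2014)/(-5808 - 1354))/(-2417 + 3554) = ((-72)² + 3789/(-7162))/1137 = (5184 + 3789*(-1/7162))*(1/1137) = (5184 - 3789/7162)*(1/1137) = (37124019/7162)*(1/1137) = 12374673/2714398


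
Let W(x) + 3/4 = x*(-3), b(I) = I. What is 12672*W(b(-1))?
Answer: 28512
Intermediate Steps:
W(x) = -3/4 - 3*x (W(x) = -3/4 + x*(-3) = -3/4 - 3*x)
12672*W(b(-1)) = 12672*(-3/4 - 3*(-1)) = 12672*(-3/4 + 3) = 12672*(9/4) = 28512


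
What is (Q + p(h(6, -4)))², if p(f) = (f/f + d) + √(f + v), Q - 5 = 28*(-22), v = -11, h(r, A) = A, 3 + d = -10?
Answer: (623 - I*√15)² ≈ 3.8811e+5 - 4826.0*I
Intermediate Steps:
d = -13 (d = -3 - 10 = -13)
Q = -611 (Q = 5 + 28*(-22) = 5 - 616 = -611)
p(f) = -12 + √(-11 + f) (p(f) = (f/f - 13) + √(f - 11) = (1 - 13) + √(-11 + f) = -12 + √(-11 + f))
(Q + p(h(6, -4)))² = (-611 + (-12 + √(-11 - 4)))² = (-611 + (-12 + √(-15)))² = (-611 + (-12 + I*√15))² = (-623 + I*√15)²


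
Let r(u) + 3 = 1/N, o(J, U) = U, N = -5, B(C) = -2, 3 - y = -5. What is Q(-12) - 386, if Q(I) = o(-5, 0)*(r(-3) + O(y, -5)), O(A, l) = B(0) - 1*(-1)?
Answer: -386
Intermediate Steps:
y = 8 (y = 3 - 1*(-5) = 3 + 5 = 8)
O(A, l) = -1 (O(A, l) = -2 - 1*(-1) = -2 + 1 = -1)
r(u) = -16/5 (r(u) = -3 + 1/(-5) = -3 - ⅕ = -16/5)
Q(I) = 0 (Q(I) = 0*(-16/5 - 1) = 0*(-21/5) = 0)
Q(-12) - 386 = 0 - 386 = -386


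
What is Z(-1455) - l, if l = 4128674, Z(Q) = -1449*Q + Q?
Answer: -2021834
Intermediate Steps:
Z(Q) = -1448*Q
Z(-1455) - l = -1448*(-1455) - 1*4128674 = 2106840 - 4128674 = -2021834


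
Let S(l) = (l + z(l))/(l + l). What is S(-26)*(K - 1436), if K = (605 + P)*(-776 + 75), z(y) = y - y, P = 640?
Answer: -874181/2 ≈ -4.3709e+5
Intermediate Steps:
z(y) = 0
K = -872745 (K = (605 + 640)*(-776 + 75) = 1245*(-701) = -872745)
S(l) = ½ (S(l) = (l + 0)/(l + l) = l/((2*l)) = l*(1/(2*l)) = ½)
S(-26)*(K - 1436) = (-872745 - 1436)/2 = (½)*(-874181) = -874181/2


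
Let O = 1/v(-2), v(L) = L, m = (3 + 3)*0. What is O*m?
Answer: 0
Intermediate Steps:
m = 0 (m = 6*0 = 0)
O = -½ (O = 1/(-2) = -½ ≈ -0.50000)
O*m = -½*0 = 0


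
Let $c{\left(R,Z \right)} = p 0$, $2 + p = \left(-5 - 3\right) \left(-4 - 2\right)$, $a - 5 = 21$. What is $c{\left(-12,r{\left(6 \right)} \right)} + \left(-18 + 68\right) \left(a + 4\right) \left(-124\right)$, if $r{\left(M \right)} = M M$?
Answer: $-186000$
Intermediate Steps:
$a = 26$ ($a = 5 + 21 = 26$)
$r{\left(M \right)} = M^{2}$
$p = 46$ ($p = -2 + \left(-5 - 3\right) \left(-4 - 2\right) = -2 - -48 = -2 + 48 = 46$)
$c{\left(R,Z \right)} = 0$ ($c{\left(R,Z \right)} = 46 \cdot 0 = 0$)
$c{\left(-12,r{\left(6 \right)} \right)} + \left(-18 + 68\right) \left(a + 4\right) \left(-124\right) = 0 + \left(-18 + 68\right) \left(26 + 4\right) \left(-124\right) = 0 + 50 \cdot 30 \left(-124\right) = 0 + 1500 \left(-124\right) = 0 - 186000 = -186000$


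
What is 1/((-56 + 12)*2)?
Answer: -1/88 ≈ -0.011364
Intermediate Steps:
1/((-56 + 12)*2) = 1/(-44*2) = 1/(-88) = -1/88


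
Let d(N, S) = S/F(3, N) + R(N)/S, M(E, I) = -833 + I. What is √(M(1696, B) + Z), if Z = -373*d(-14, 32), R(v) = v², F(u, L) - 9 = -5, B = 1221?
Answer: I*√78090/4 ≈ 69.861*I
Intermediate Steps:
F(u, L) = 4 (F(u, L) = 9 - 5 = 4)
d(N, S) = S/4 + N²/S
Z = -42149/8 (Z = -373*((¼)*32 + (-14)²/32) = -373*(8 + 196*(1/32)) = -373*(8 + 49/8) = -373*113/8 = -42149/8 ≈ -5268.6)
√(M(1696, B) + Z) = √((-833 + 1221) - 42149/8) = √(388 - 42149/8) = √(-39045/8) = I*√78090/4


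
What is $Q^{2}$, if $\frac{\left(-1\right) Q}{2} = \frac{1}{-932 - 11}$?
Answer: $\frac{4}{889249} \approx 4.4982 \cdot 10^{-6}$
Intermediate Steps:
$Q = \frac{2}{943}$ ($Q = - \frac{2}{-932 - 11} = - \frac{2}{-943} = \left(-2\right) \left(- \frac{1}{943}\right) = \frac{2}{943} \approx 0.0021209$)
$Q^{2} = \left(\frac{2}{943}\right)^{2} = \frac{4}{889249}$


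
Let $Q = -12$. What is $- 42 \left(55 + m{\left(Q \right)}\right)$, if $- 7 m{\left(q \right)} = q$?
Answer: $-2382$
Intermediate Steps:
$m{\left(q \right)} = - \frac{q}{7}$
$- 42 \left(55 + m{\left(Q \right)}\right) = - 42 \left(55 - - \frac{12}{7}\right) = - 42 \left(55 + \frac{12}{7}\right) = \left(-42\right) \frac{397}{7} = -2382$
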